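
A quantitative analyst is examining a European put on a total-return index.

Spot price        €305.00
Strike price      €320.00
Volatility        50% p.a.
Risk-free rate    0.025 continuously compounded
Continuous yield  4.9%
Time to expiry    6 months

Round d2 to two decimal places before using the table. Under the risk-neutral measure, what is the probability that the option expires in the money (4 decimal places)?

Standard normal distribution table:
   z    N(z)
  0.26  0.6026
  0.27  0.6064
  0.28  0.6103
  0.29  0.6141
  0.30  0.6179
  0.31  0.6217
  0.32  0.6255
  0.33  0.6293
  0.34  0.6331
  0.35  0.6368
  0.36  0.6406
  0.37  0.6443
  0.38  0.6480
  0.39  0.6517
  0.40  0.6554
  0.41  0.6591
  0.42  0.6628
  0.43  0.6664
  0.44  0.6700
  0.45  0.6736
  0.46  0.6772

0.6368

σ√T = 0.5 × 0.7071 = 0.3536
d₁ = [ln(305/320) + (0.025 − 0.049 + 0.5²/2)·0.5] / 0.3536 = [-0.0480 + 0.0505] / 0.3536 = 0.0070 ≈ 0.01
d₂ = d₁ − σ√T = 0.0070 − 0.3536 = -0.3465 ≈ -0.35
Pr(exercise) under Q = N(−d₂) = N(0.35) = 0.6368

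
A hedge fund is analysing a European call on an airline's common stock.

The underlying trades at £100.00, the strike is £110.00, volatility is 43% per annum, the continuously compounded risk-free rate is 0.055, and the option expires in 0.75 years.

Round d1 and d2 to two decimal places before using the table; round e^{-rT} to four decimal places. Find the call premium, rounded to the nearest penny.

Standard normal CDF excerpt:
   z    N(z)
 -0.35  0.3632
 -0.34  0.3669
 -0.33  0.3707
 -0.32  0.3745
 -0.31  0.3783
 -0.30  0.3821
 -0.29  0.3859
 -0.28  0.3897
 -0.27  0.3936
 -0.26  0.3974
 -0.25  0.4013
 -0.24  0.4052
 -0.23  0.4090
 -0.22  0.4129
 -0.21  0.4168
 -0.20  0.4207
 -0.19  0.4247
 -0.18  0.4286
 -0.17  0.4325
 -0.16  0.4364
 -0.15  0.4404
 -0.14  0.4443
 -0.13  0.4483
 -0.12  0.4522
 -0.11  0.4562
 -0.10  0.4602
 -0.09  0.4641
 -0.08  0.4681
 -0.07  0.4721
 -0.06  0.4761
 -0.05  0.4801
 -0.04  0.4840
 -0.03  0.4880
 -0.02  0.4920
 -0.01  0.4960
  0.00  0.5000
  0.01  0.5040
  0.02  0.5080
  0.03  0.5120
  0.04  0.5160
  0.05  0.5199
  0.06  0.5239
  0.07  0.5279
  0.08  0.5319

T = 0.75;  σ√T = 0.3724
d₁ = [ln(100/110) + (0.055 + 0.43²/2)·0.75] / 0.3724 = [-0.0953 + 0.1106] / 0.3724 = 0.0410 ⇒ 0.04
d₂ = d₁ − σ√T = 0.0410 − 0.3724 = -0.3314 ⇒ -0.33
exp(−rT) = exp(−0.055·0.75) = 0.9596
N(d₁) = N(0.04) = 0.5160;  N(d₂) = N(-0.33) = 0.3707
C = 100·0.5160 − 110·0.9596·0.3707 = 51.6000 − 39.1296 = 12.4704

£12.47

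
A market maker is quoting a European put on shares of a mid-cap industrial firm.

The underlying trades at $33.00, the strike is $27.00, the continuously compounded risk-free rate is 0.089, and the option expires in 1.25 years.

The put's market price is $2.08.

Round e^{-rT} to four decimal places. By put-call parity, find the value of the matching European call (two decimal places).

exp(−rT) = exp(−0.089·1.25) = 0.8947
Put-call parity: C − P = S − K·e^(−rT) = 33 − 27·0.8947 = 33 − 24.1569 = 8.8431
C = P + (C − P) = 2.08 + (8.8431) = 10.9231

$10.92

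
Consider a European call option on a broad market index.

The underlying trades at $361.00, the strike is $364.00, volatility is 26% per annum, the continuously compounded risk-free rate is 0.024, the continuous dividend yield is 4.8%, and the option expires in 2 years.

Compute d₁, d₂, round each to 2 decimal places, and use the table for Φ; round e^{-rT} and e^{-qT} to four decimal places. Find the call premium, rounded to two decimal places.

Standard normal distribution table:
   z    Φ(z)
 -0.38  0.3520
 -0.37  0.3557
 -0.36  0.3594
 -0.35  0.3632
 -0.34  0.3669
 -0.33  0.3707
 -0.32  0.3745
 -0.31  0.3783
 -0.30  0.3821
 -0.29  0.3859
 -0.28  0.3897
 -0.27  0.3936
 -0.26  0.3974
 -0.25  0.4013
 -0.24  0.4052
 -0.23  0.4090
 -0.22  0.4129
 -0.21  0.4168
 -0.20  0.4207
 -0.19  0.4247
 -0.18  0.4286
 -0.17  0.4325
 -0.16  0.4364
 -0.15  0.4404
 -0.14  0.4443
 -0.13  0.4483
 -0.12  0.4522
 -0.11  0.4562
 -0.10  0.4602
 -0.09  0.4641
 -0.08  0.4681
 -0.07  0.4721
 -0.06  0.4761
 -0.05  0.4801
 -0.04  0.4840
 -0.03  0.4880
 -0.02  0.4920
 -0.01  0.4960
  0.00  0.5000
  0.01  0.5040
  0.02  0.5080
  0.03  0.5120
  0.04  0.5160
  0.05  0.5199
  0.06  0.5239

$40.63

T = 2;  σ√T = 0.3677
ln(S/K) + (r − q + σ²/2)T = ln(361/364) + (0.024 − 0.048 + 0.26²/2)·2 = -0.0083 + 0.0196 = 0.0113
d₁ = 0.0113 / 0.3677 = 0.0308 ⇒ 0.03
d₂ = d₁ − σ√T = 0.0308 − 0.3677 = -0.3369 ⇒ -0.34
e^(−qT) = e^(−0.048·2) = 0.9085;  e^(−rT) = e^(−0.024·2) = 0.9531
N(d₁) = N(0.03) = 0.5120;  N(d₂) = N(-0.34) = 0.3669
C = 361·0.9085·0.5120 − 364·0.9531·0.3669 = 167.9199 − 127.2880 = 40.6318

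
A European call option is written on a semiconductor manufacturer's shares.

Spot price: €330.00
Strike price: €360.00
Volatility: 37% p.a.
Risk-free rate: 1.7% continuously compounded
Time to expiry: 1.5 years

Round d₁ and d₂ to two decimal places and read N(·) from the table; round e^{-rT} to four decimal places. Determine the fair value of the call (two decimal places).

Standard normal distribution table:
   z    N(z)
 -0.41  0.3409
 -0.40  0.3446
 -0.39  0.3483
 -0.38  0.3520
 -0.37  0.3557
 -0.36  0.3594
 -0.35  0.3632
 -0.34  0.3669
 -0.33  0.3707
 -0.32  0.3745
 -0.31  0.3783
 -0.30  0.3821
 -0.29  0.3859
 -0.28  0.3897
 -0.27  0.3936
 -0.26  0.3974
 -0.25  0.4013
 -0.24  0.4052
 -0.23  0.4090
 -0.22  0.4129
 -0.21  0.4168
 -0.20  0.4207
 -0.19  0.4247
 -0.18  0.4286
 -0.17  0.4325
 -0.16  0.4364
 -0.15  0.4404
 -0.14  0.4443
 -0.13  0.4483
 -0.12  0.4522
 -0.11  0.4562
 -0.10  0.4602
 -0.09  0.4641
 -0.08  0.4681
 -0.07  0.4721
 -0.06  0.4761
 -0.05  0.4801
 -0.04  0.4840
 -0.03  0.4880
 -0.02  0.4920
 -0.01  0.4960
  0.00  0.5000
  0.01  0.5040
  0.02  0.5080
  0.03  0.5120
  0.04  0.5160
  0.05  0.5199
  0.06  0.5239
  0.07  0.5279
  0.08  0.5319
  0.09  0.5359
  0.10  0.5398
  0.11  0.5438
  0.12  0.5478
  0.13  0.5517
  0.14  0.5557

€50.72

σ√T = 0.37 × 1.2247 = 0.4532
d₁ = [ln(330/360) + (0.017 + ½·0.37²)·1.5] / (σ√T) = (-0.0870 + 0.1282) / 0.4532 = 0.0908 → 0.09
d₂ = 0.0908 − 0.4532 = -0.3623 → -0.36
e^(−rT) = e^(−0.017·1.5) = 0.9748
N(d₁) = N(0.09) = 0.5359;  N(d₂) = N(-0.36) = 0.3594
C = 330·0.5359 − 360·0.9748·0.3594 = 176.8470 − 126.1235 = 50.7235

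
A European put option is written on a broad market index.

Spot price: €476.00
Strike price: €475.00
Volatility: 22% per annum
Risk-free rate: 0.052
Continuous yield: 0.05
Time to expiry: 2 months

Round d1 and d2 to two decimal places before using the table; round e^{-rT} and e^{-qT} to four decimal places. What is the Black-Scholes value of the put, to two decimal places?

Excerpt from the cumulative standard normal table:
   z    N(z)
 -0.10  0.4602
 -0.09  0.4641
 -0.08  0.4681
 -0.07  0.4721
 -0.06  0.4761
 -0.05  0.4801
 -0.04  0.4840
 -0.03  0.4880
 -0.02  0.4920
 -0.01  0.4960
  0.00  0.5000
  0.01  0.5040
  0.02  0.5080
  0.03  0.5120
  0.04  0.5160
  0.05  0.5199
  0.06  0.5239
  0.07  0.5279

σ√T = 0.22·√0.1667 = 0.0898
d₁ = [ln(476/475) + (0.052 − 0.05 + 0.22²/2)·0.1667] / 0.0898 = [0.0021 + 0.0044] / 0.0898 = 0.0720 ⇒ 0.07
d₂ = d₁ − σ√T = 0.0720 − 0.0898 = -0.0178 ⇒ -0.02
exp(−qT) = exp(−0.05·0.1667) = 0.9917;  exp(−rT) = exp(−0.052·0.1667) = 0.9914
P = 475·0.9914·N(0.02) − 476·0.9917·N(-0.07) = 475·0.9914·0.5080 − 476·0.9917·0.4721 = 239.2248 − 222.8544 = 16.3704

€16.37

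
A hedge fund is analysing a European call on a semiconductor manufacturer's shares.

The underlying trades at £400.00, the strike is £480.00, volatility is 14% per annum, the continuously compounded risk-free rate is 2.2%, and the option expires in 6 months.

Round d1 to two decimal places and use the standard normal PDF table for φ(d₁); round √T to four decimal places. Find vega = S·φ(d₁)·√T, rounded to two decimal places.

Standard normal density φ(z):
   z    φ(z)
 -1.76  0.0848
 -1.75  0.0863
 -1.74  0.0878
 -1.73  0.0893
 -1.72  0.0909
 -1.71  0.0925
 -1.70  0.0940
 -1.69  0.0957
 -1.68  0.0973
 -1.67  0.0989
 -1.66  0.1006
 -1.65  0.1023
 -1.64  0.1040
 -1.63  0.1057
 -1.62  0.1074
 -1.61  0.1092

σ√T = 0.14·√0.5 = 0.0990
ln(S/K) + (r + σ²/2)T = ln(400/480) + (0.022 + 0.14²/2)·0.5 = -0.1823 + 0.0159 = -0.1664
d₁ = -0.1664 / 0.0990 = -1.6811 ⇒ -1.68
√T = √0.5 = 0.7071
φ(d₁) = φ(-1.68) = 0.0973
vega = S·φ(d₁)·√T = 400·0.0973·0.7071 = 27.5203

27.52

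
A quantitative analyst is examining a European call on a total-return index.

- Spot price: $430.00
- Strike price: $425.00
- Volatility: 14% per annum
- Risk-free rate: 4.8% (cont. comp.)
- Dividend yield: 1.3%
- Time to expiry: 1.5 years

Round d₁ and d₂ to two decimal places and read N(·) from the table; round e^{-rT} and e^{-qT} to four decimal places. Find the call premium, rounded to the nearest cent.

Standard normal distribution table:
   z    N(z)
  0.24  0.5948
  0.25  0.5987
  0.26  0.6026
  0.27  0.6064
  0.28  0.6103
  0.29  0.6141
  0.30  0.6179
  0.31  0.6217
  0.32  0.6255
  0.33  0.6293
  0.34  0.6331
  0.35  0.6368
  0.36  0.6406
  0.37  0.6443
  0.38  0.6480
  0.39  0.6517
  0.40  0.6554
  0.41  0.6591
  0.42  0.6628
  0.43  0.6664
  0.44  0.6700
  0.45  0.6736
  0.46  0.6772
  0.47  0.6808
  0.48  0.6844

$42.72

σ√T = 0.14·√1.5 = 0.1715
d₁ = [ln(430/425) + (0.048 − 0.013 + 0.14²/2)·1.5] / 0.1715 = [0.0117 + 0.0672] / 0.1715 = 0.4601 ⇒ 0.46
d₂ = d₁ − σ√T = 0.4601 − 0.1715 = 0.2887 ⇒ 0.29
exp(−qT) = exp(−0.013·1.5) = 0.9807;  exp(−rT) = exp(−0.048·1.5) = 0.9305
N(d₁) = N(0.46) = 0.6772;  N(d₂) = N(0.29) = 0.6141
C = 430·0.9807·0.6772 − 425·0.9305·0.6141 = 285.5759 − 242.8535 = 42.7224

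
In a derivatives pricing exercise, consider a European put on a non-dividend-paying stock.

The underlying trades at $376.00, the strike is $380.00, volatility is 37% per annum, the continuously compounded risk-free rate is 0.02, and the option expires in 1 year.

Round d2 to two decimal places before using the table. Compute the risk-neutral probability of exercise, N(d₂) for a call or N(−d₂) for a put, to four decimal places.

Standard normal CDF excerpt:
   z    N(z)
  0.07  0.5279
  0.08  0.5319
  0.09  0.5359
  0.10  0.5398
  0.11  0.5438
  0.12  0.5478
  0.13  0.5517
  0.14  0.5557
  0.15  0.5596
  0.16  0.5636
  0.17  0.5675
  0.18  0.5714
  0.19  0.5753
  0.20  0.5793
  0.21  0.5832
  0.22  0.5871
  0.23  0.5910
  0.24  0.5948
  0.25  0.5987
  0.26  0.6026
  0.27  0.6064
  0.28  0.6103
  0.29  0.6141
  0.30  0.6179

0.5636

T = 1;  σ√T = 0.3700
d₁ = [ln(376/380) + (0.02 + ½·0.37²)·1] / (σ√T) = (-0.0106 + 0.0885) / 0.3700 = 0.2105 which rounds to 0.21
d₂ = 0.2105 − 0.3700 = -0.1595 which rounds to -0.16
Pr(exercise) under Q = N(−d₂) = N(0.16) = 0.5636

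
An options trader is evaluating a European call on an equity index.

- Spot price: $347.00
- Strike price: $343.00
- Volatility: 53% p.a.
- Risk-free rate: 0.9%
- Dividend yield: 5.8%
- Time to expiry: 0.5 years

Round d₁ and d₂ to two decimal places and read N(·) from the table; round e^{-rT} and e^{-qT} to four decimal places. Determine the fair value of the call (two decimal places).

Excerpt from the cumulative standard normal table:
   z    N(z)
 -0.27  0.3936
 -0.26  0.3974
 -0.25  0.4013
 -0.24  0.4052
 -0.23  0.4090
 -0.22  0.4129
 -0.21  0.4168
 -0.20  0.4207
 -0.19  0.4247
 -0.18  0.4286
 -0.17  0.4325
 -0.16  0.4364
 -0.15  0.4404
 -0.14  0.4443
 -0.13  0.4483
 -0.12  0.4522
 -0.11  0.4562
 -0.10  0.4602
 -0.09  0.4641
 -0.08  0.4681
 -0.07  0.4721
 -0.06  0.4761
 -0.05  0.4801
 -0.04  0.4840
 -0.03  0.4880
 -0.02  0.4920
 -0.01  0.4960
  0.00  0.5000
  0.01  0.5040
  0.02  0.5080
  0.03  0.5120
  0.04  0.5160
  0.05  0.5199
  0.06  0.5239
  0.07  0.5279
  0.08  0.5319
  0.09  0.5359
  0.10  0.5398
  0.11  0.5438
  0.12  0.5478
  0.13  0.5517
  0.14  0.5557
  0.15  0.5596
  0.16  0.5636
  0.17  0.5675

$47.64

σ√T = 0.53 × 0.7071 = 0.3748
d₁ = [ln(347/343) + (0.009 − 0.058 + ½·0.53²)·0.5] / (σ√T) = (0.0116 + 0.0457) / 0.3748 = 0.1529 which rounds to 0.15
d₂ = 0.1529 − 0.3748 = -0.2218 which rounds to -0.22
exp(−qT) = exp(−0.058·0.5) = 0.9714;  exp(−rT) = exp(−0.009·0.5) = 0.9955
N(d₁) = N(0.15) = 0.5596;  N(d₂) = N(-0.22) = 0.4129
C = 347·0.9714·0.5596 − 343·0.9955·0.4129 = 188.6276 − 140.9874 = 47.6402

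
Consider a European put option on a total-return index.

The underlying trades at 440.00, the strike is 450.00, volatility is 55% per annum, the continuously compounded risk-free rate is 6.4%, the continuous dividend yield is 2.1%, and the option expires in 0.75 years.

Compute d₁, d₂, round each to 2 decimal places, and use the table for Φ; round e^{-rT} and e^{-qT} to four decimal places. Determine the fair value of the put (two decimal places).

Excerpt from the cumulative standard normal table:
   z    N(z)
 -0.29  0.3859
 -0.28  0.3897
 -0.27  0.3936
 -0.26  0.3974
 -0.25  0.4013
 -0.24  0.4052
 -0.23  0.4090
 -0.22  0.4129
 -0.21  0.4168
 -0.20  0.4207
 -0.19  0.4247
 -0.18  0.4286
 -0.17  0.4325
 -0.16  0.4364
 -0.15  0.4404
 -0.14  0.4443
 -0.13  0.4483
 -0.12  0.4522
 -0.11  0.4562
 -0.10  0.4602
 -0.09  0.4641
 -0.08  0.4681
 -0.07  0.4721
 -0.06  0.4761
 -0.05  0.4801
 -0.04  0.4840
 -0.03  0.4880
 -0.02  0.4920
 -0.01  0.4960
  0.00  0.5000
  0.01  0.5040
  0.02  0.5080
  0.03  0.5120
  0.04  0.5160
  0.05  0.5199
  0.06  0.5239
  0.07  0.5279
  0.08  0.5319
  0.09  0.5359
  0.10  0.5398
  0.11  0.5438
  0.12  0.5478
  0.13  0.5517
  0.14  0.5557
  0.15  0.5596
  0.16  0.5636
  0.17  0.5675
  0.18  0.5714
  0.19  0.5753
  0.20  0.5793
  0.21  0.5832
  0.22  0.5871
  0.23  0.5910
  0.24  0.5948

79.68

T = 0.75;  σ√T = 0.4763
d₁ = [ln(440/450) + (0.064 − 0.021 + ½·0.55²)·0.75] / (σ√T) = (-0.0225 + 0.1457) / 0.4763 = 0.2587 which rounds to 0.26
d₂ = 0.2587 − 0.4763 = -0.2176 which rounds to -0.22
e^(−qT) = e^(−0.021·0.75) = 0.9844;  e^(−rT) = e^(−0.064·0.75) = 0.9531
N(−d₂) = N(0.22) = 0.5871;  N(−d₁) = N(-0.26) = 0.3974
P = 450·0.9531·0.5871 − 440·0.9844·0.3974 = 251.8043 − 172.1282 = 79.6760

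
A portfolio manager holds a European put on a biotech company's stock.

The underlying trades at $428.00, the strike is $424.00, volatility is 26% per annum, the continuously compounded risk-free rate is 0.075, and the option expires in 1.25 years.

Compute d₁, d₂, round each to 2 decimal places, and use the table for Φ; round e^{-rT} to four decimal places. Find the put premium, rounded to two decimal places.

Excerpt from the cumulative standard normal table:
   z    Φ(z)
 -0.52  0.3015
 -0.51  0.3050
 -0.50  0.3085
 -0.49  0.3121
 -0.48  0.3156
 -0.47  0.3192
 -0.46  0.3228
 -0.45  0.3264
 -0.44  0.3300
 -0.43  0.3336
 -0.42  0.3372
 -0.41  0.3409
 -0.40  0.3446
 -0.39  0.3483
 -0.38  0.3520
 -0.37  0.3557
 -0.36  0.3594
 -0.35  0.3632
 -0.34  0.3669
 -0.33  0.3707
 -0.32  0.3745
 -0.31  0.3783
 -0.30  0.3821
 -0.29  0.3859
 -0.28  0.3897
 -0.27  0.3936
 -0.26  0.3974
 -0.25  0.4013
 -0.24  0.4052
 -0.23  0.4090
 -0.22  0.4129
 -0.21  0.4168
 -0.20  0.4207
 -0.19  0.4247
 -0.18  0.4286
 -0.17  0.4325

$28.87

σ√T = 0.26·√1.25 = 0.2907
d₁ = [ln(428/424) + (0.075 + 0.26²/2)·1.25] / 0.2907 = [0.0094 + 0.1360] / 0.2907 = 0.5002 which rounds to 0.50
d₂ = d₁ − σ√T = 0.5002 − 0.2907 = 0.2095 which rounds to 0.21
e^(−rT) = e^(−0.075·1.25) = 0.9105
P = 424·0.9105·N(-0.21) − 428·N(-0.50) = 424·0.9105·0.4168 − 428·0.3085 = 160.9065 − 132.0380 = 28.8685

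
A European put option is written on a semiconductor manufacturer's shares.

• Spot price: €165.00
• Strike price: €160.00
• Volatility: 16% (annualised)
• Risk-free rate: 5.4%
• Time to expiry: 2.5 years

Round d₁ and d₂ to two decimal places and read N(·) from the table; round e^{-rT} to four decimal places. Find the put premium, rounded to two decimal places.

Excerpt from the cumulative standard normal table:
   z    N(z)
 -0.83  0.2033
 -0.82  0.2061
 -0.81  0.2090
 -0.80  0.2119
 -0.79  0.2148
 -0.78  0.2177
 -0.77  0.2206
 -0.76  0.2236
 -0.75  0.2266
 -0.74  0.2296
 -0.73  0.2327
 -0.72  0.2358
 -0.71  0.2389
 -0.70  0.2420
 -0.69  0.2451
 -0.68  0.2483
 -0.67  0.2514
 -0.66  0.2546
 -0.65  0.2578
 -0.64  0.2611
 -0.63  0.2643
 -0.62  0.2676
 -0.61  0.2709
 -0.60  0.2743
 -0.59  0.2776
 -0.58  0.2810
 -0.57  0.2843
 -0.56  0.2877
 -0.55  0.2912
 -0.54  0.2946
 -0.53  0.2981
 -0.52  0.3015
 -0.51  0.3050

σ√T = 0.16·√2.5 = 0.2530
d₁ = [ln(165/160) + (0.054 + 0.16²/2)·2.5] / 0.2530 = [0.0308 + 0.1670] / 0.2530 = 0.7818 → 0.78
d₂ = d₁ − σ√T = 0.7818 − 0.2530 = 0.5288 → 0.53
exp(−rT) = exp(−0.054·2.5) = 0.8737
P = 160·0.8737·N(-0.53) − 165·N(-0.78) = 160·0.8737·0.2981 − 165·0.2177 = 41.6720 − 35.9205 = 5.7515

€5.75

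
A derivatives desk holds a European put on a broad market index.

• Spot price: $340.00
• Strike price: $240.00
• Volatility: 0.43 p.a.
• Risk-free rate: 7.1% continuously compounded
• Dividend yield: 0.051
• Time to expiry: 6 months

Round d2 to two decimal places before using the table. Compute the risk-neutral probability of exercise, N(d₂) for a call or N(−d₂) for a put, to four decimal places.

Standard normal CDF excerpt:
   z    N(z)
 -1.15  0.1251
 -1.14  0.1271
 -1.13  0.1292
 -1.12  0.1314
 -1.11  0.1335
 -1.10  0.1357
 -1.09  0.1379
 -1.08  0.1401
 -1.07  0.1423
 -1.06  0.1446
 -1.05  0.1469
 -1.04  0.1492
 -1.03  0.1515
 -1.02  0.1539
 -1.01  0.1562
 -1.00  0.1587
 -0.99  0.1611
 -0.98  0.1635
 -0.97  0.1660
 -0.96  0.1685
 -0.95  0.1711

0.1515

σ√T = 0.43 × 0.7071 = 0.3041
d₁ = [ln(340/240) + (0.071 − 0.051 + 0.43²/2)·0.5] / 0.3041 = [0.3483 + 0.0562] / 0.3041 = 1.3305 ⇒ 1.33
d₂ = d₁ − σ√T = 1.3305 − 0.3041 = 1.0264 ⇒ 1.03
Pr(exercise) under Q = N(−d₂) = N(-1.03) = 0.1515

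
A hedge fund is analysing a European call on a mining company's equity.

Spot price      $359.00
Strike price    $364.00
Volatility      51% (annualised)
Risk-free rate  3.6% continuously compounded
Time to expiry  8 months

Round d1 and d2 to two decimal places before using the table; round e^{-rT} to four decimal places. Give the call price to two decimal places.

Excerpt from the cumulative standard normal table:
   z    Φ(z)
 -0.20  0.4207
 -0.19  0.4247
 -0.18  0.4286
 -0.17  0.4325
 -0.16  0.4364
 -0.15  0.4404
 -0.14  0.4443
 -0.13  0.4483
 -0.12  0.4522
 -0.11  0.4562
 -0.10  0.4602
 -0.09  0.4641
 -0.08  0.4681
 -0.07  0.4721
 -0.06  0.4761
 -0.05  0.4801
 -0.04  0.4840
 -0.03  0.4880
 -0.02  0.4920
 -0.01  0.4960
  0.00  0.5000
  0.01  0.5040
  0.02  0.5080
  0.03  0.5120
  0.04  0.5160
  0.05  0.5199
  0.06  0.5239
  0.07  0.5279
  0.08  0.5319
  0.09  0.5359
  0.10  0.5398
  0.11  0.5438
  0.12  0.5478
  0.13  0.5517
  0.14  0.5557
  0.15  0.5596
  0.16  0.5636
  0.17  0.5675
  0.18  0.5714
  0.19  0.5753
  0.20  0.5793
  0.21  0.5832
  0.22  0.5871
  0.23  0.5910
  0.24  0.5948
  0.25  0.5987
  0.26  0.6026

T = 0.6667;  σ√T = 0.4164
ln(S/K) + (r + σ²/2)T = ln(359/364) + (0.036 + 0.51²/2)·0.6667 = -0.0138 + 0.1107 = 0.0969
d₁ = 0.0969 / 0.4164 = 0.2326 → 0.23
d₂ = d₁ − σ√T = 0.2326 − 0.4164 = -0.1838 → -0.18
exp(−rT) = exp(−0.036·0.6667) = 0.9763
C = 359·N(0.23) − 364·0.9763·N(-0.18) = 359·0.5910 − 364·0.9763·0.4286 = 212.1690 − 152.3130 = 59.8560

$59.86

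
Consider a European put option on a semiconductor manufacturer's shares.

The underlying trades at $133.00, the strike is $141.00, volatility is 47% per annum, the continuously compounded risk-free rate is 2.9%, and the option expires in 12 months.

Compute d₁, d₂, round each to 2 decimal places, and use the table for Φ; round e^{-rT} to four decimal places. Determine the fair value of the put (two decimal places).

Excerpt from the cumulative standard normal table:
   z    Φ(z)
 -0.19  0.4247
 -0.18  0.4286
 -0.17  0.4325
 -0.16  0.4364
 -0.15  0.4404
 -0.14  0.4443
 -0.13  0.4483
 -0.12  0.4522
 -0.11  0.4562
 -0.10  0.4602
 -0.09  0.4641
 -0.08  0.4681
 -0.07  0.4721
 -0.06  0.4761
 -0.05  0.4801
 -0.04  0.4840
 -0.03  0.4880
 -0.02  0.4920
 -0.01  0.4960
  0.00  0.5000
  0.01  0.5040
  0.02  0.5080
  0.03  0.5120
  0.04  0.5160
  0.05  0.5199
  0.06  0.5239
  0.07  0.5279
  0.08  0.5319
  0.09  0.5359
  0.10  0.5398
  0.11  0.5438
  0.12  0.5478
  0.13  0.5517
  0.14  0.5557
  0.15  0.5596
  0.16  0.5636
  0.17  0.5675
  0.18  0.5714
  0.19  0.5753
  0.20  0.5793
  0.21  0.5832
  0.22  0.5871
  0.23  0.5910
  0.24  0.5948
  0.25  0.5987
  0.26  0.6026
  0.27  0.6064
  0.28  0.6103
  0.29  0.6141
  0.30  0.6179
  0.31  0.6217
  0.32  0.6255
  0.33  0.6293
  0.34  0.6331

σ√T = 0.47 × 1.0000 = 0.4700
d₁ = [ln(133/141) + (0.029 + 0.47²/2)·1] / 0.4700 = [-0.0584 + 0.1394] / 0.4700 = 0.1724 → 0.17
d₂ = d₁ − σ√T = 0.1724 − 0.4700 = -0.2976 → -0.30
e^(−rT) = e^(−0.029·1) = 0.9714
N(−d₂) = N(0.30) = 0.6179;  N(−d₁) = N(-0.17) = 0.4325
P = 141·0.9714·0.6179 − 133·0.4325 = 84.6322 − 57.5225 = 27.1097

$27.11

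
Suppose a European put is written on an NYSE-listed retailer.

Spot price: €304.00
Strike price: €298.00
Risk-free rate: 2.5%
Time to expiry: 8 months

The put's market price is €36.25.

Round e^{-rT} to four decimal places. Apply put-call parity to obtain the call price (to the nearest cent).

€47.17

exp(−rT) = exp(−0.025·0.6667) = 0.9835
Put-call parity: C − P = S − K·e^(−rT) = 304 − 298·0.9835 = 304 − 293.0830 = 10.9170
C = P + (C − P) = 36.25 + (10.9170) = 47.1670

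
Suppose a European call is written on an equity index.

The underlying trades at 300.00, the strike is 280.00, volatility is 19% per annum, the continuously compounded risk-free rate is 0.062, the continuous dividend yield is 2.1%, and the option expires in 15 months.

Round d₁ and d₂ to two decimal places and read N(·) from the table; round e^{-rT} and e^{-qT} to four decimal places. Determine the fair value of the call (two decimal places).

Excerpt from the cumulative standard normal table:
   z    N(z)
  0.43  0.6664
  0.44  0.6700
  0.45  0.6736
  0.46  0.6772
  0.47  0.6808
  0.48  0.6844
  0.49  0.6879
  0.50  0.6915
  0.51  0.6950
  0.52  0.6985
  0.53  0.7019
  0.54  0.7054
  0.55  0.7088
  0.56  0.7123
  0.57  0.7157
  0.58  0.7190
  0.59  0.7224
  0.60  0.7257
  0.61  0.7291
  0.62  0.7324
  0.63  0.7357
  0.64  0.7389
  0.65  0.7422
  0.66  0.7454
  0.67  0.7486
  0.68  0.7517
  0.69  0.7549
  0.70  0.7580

43.29

σ√T = 0.19·√1.25 = 0.2124
d₁ = [ln(300/280) + (0.062 − 0.021 + ½·0.19²)·1.25] / (σ√T) = (0.0690 + 0.0738) / 0.2124 = 0.6723 which rounds to 0.67
d₂ = 0.6723 − 0.2124 = 0.4598 which rounds to 0.46
exp(−qT) = exp(−0.021·1.25) = 0.9741;  exp(−rT) = exp(−0.062·1.25) = 0.9254
C = 300·0.9741·N(0.67) − 280·0.9254·N(0.46) = 300·0.9741·0.7486 − 280·0.9254·0.6772 = 218.7634 − 175.4706 = 43.2927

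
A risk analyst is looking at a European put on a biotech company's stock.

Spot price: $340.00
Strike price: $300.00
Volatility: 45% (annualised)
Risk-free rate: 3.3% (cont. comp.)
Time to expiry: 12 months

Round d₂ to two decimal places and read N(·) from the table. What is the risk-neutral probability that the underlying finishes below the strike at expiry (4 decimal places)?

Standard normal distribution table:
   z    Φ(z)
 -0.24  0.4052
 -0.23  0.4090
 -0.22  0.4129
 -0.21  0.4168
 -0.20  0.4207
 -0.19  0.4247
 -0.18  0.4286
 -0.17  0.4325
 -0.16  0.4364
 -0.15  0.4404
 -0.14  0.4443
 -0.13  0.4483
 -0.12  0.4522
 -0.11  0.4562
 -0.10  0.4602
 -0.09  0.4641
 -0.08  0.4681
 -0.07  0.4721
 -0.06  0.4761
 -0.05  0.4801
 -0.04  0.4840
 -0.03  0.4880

T = 1;  σ√T = 0.4500
d₁ = [ln(340/300) + (0.033 + ½·0.45²)·1] / (σ√T) = (0.1252 + 0.1343) / 0.4500 = 0.5765 which rounds to 0.58
d₂ = 0.5765 − 0.4500 = 0.1265 which rounds to 0.13
Pr(exercise) under Q = N(−d₂) = N(-0.13) = 0.4483

0.4483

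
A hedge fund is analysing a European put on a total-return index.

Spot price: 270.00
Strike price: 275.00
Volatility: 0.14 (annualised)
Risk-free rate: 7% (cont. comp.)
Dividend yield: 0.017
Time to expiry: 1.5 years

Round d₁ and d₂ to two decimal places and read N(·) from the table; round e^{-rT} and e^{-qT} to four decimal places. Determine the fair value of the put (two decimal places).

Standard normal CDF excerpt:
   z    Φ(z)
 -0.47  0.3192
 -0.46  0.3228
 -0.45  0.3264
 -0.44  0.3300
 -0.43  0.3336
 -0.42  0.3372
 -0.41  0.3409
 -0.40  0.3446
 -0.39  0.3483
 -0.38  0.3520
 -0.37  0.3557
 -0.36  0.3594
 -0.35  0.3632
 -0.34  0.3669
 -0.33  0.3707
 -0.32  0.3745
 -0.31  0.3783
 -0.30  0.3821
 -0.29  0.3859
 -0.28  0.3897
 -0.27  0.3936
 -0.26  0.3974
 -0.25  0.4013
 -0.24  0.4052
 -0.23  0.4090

10.59

σ√T = 0.14·√1.5 = 0.1715
d₁ = [ln(270/275) + (0.07 − 0.017 + 0.14²/2)·1.5] / 0.1715 = [-0.0183 + 0.0942] / 0.1715 = 0.4424 ⇒ 0.44
d₂ = d₁ − σ√T = 0.4424 − 0.1715 = 0.2709 ⇒ 0.27
e^(−qT) = e^(−0.017·1.5) = 0.9748;  e^(−rT) = e^(−0.07·1.5) = 0.9003
N(−d₂) = N(-0.27) = 0.3936;  N(−d₁) = N(-0.44) = 0.3300
P = 275·0.9003·0.3936 − 270·0.9748·0.3300 = 97.4485 − 86.8547 = 10.5938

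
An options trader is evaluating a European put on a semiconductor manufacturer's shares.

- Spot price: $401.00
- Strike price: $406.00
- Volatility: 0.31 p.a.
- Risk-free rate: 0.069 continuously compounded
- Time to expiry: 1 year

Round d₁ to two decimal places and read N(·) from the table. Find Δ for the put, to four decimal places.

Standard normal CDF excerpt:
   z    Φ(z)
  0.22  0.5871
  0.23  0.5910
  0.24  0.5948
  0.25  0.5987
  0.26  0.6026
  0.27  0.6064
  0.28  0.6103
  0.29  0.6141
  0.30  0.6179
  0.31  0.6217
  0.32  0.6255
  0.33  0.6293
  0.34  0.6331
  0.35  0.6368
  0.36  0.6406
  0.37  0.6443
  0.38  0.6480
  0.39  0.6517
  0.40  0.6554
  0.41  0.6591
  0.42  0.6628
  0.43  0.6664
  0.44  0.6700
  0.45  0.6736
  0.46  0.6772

σ√T = 0.31·√1 = 0.3100
d₁ = [ln(401/406) + (0.069 + ½·0.31²)·1] / (σ√T) = (-0.0124 + 0.1171) / 0.3100 = 0.3376 ⇒ 0.34
N(d₁) = N(0.34) = 0.6331
Δ_put = N(d₁) − 1 = 0.6331 − 1 = -0.3669

-0.3669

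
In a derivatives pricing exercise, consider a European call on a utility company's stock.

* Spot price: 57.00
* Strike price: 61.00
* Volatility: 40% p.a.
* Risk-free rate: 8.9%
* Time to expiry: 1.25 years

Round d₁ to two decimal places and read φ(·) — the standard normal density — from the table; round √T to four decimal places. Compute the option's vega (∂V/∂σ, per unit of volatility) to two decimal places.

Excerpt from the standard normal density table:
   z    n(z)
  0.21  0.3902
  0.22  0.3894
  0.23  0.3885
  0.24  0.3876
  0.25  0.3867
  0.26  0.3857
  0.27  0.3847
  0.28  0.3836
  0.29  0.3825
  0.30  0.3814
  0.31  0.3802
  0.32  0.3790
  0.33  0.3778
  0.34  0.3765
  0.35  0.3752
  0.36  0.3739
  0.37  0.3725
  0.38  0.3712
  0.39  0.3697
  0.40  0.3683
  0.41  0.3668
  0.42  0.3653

σ√T = 0.4·√1.25 = 0.4472
d₁ = [ln(57/61) + (0.089 + 0.4²/2)·1.25] / 0.4472 = [-0.0678 + 0.2113] / 0.4472 = 0.3207 ≈ 0.32
√T = √1.25 = 1.1180
φ(d₁) = φ(0.32) = 0.3790
vega = S·φ(d₁)·√T = 57·0.3790·1.1180 = 24.1522
(The put has the same vega.)

24.15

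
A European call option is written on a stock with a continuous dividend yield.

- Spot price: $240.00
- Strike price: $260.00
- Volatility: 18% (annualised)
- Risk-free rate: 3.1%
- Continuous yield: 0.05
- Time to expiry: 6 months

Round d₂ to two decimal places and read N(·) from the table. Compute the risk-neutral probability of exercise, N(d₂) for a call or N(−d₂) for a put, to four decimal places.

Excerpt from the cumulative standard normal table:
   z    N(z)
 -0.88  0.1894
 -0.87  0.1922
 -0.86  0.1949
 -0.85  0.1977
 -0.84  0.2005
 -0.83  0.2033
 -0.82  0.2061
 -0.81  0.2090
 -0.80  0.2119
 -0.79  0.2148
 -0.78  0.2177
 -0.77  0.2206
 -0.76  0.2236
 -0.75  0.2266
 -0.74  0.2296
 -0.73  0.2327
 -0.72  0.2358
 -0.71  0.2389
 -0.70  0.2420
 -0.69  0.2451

0.2206

T = 0.5;  σ√T = 0.1273
d₁ = [ln(240/260) + (0.031 − 0.05 + 0.18²/2)·0.5] / 0.1273 = [-0.0800 − 0.0014] / 0.1273 = -0.6399 ⇒ -0.64
d₂ = d₁ − σ√T = -0.6399 − 0.1273 = -0.7672 ⇒ -0.77
Pr(exercise) under Q = N(d₂) = 0.2206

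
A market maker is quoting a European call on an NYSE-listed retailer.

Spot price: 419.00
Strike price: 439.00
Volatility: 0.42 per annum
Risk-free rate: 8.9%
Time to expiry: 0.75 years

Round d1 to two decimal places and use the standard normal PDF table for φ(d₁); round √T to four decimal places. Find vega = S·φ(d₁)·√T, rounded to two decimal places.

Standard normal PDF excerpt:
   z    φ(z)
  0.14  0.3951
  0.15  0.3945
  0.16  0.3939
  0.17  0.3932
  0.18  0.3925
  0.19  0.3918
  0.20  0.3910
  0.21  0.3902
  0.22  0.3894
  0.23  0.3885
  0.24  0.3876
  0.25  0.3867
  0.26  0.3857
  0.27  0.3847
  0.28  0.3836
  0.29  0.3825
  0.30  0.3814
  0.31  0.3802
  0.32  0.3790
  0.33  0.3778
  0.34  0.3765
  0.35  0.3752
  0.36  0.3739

T = 0.75;  σ√T = 0.3637
d₁ = [ln(419/439) + (0.089 + ½·0.42²)·0.75] / (σ√T) = (-0.0466 + 0.1329) / 0.3637 = 0.2372 ⇒ 0.24
√T = √0.75 = 0.8660
φ(d₁) = φ(0.24) = 0.3876
vega = S·φ(d₁)·√T = 419·0.3876·0.8660 = 140.6422

140.64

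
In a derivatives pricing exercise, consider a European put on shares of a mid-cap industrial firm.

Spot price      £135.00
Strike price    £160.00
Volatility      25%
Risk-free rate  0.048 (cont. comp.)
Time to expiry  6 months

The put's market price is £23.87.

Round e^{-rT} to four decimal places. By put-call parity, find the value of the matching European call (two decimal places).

£2.66

exp(−rT) = exp(−0.048·0.5) = 0.9763
Put-call parity: C − P = S − K·e^(−rT) = 135 − 160·0.9763 = 135 − 156.2080 = -21.2080
C = P + (C − P) = 23.87 + (-21.2080) = 2.6620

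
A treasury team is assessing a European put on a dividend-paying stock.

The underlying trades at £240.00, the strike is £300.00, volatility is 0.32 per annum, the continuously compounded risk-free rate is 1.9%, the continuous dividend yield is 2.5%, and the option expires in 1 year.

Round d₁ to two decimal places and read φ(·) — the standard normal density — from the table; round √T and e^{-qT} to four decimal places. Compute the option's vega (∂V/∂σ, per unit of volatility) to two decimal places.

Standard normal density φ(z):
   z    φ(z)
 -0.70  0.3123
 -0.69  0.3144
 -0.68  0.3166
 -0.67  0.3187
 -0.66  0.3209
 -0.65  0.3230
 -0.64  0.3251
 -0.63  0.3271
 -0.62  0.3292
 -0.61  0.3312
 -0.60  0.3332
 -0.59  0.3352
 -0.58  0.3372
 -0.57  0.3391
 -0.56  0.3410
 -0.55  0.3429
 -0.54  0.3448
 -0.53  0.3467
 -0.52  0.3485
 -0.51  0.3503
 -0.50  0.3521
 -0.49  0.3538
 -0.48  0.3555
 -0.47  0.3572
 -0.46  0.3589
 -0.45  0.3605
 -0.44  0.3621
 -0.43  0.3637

79.82

T = 1;  σ√T = 0.3200
d₁ = [ln(240/300) + (0.019 − 0.025 + 0.32²/2)·1] / 0.3200 = [-0.2231 + 0.0452] / 0.3200 = -0.5561 ⇒ -0.56
√T = √1 = 1.0000
φ(d₁) = φ(-0.56) = 0.3410
e^(−qT) = e^(−0.025·1) = 0.9753
vega = S·e^(−qT)·φ(d₁)·√T = 240·0.9753·0.3410·1.0000 = 79.8186
(Vega is the same for a European call and put with the same parameters.)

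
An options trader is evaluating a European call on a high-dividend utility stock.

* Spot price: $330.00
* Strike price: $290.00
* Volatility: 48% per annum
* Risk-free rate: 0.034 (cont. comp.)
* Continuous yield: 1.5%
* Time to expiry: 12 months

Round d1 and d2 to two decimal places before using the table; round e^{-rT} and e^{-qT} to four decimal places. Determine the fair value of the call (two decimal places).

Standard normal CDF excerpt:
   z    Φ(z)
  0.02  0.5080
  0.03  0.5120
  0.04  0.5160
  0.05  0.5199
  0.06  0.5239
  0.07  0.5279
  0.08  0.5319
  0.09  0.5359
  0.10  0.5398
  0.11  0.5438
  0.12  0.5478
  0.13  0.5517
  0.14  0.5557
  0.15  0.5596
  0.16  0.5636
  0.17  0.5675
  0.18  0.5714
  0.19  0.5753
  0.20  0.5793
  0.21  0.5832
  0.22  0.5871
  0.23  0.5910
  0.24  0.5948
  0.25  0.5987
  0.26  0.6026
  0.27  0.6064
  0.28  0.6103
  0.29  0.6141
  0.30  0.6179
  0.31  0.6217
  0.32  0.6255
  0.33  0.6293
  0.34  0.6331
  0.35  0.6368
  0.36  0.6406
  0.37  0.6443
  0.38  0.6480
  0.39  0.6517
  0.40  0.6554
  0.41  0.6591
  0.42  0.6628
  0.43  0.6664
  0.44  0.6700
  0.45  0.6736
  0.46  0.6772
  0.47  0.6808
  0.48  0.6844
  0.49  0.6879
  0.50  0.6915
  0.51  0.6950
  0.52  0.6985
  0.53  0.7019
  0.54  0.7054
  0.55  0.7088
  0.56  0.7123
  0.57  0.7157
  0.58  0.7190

σ√T = 0.48 × 1.0000 = 0.4800
d₁ = [ln(330/290) + (0.034 − 0.015 + 0.48²/2)·1] / 0.4800 = [0.1292 + 0.1342] / 0.4800 = 0.5488 → 0.55
d₂ = d₁ − σ√T = 0.5488 − 0.4800 = 0.0688 → 0.07
exp(−qT) = exp(−0.015·1) = 0.9851;  exp(−rT) = exp(−0.034·1) = 0.9666
N(d₁) = N(0.55) = 0.7088;  N(d₂) = N(0.07) = 0.5279
C = 330·0.9851·0.7088 − 290·0.9666·0.5279 = 230.4188 − 147.9778 = 82.4411

$82.44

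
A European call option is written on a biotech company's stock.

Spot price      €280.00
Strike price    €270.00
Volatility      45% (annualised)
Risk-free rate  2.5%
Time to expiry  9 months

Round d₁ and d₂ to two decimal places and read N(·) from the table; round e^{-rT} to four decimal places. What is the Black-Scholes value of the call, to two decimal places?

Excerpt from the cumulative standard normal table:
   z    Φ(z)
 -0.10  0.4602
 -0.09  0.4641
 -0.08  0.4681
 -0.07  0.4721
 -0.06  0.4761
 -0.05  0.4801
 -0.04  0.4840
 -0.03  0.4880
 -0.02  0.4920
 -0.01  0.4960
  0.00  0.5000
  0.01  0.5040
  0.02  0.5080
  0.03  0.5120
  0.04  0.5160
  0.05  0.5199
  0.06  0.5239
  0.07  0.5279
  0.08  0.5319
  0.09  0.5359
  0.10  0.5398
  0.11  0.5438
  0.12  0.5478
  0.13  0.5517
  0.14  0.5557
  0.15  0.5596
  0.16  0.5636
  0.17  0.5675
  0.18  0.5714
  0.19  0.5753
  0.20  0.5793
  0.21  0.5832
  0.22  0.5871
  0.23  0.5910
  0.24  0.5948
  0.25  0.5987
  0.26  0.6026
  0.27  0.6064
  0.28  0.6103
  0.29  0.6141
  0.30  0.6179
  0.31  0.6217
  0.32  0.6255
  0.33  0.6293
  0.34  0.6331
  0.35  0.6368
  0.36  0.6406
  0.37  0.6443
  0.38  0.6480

σ√T = 0.45 × 0.8660 = 0.3897
d₁ = [ln(280/270) + (0.025 + 0.45²/2)·0.75] / 0.3897 = [0.0364 + 0.0947] / 0.3897 = 0.3363 which rounds to 0.34
d₂ = d₁ − σ√T = 0.3363 − 0.3897 = -0.0534 which rounds to -0.05
exp(−rT) = exp(−0.025·0.75) = 0.9814
N(d₁) = N(0.34) = 0.6331;  N(d₂) = N(-0.05) = 0.4801
C = 280·0.6331 − 270·0.9814·0.4801 = 177.2680 − 127.2159 = 50.0521

€50.05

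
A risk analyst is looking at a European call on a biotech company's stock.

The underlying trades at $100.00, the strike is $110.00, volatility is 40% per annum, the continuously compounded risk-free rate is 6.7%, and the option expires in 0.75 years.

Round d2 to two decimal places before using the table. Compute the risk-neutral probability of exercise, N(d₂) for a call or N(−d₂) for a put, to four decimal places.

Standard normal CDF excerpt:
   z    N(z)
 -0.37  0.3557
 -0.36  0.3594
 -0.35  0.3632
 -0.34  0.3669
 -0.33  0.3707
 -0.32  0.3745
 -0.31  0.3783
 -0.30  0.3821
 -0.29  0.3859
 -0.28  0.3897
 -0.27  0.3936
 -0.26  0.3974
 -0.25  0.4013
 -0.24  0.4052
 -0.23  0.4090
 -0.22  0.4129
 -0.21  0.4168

0.3821

σ√T = 0.4 × 0.8660 = 0.3464
d₁ = [ln(100/110) + (0.067 + 0.4²/2)·0.75] / 0.3464 = [-0.0953 + 0.1103] / 0.3464 = 0.0431 ≈ 0.04
d₂ = d₁ − σ√T = 0.0431 − 0.3464 = -0.3033 ≈ -0.30
Pr(exercise) under Q = N(d₂) = 0.3821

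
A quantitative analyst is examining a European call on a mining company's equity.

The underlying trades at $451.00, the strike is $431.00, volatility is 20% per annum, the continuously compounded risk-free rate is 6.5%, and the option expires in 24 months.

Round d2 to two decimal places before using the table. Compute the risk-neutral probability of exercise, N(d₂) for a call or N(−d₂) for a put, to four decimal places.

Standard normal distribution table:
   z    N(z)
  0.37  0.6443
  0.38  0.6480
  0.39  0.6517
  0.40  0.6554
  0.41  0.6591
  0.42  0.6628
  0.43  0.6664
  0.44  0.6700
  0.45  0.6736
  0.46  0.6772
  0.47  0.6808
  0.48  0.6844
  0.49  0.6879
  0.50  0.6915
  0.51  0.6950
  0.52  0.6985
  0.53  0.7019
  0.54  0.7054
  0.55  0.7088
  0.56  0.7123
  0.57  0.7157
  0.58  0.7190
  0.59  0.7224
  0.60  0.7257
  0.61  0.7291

σ√T = 0.2 × 1.4142 = 0.2828
d₁ = [ln(451/431) + (0.065 + 0.2²/2)·2] / 0.2828 = [0.0454 + 0.1700] / 0.2828 = 0.7614 ⇒ 0.76
d₂ = d₁ − σ√T = 0.7614 − 0.2828 = 0.4786 ⇒ 0.48
Pr(exercise) under Q = N(d₂) = 0.6844

0.6844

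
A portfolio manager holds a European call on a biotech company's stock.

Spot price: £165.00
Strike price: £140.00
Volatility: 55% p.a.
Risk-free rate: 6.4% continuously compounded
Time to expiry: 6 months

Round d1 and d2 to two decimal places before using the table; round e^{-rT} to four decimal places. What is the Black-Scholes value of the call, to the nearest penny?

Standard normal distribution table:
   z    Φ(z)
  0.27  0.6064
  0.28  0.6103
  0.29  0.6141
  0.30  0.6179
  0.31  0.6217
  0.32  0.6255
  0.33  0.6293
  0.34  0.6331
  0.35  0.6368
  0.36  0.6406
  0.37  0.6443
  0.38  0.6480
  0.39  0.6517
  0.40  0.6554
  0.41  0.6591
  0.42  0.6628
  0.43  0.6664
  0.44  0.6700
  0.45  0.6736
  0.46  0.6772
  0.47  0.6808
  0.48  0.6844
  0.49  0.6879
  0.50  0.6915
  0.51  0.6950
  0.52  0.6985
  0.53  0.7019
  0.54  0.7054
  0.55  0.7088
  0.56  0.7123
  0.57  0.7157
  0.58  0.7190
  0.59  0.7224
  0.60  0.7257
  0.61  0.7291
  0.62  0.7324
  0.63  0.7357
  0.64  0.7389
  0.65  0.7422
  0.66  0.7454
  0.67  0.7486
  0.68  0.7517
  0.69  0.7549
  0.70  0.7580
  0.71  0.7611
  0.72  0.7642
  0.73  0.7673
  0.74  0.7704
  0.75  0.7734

T = 0.5;  σ√T = 0.3889
ln(S/K) + (r + σ²/2)T = ln(165/140) + (0.064 + 0.55²/2)·0.5 = 0.1643 + 0.1076 = 0.2719
d₁ = 0.2719 / 0.3889 = 0.6992 ⇒ 0.70
d₂ = d₁ − σ√T = 0.6992 − 0.3889 = 0.3103 ⇒ 0.31
exp(−rT) = exp(−0.064·0.5) = 0.9685
C = 165·N(0.70) − 140·0.9685·N(0.31) = 165·0.7580 − 140·0.9685·0.6217 = 125.0700 − 84.2963 = 40.7737

£40.77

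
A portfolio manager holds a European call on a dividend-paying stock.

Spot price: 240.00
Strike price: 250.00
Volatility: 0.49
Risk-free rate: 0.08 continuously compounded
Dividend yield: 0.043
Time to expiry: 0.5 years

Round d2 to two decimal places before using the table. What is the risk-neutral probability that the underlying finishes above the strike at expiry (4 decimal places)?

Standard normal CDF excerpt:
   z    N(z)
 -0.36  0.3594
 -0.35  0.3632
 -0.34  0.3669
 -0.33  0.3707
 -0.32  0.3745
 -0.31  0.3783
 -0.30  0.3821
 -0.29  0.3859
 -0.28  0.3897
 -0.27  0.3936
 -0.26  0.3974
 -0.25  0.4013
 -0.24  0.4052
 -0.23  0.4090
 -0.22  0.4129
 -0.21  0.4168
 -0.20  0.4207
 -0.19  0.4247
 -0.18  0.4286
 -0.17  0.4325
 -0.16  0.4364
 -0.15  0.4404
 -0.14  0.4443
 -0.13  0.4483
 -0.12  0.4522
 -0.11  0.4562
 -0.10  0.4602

T = 0.5;  σ√T = 0.3465
d₁ = [ln(240/250) + (0.08 − 0.043 + ½·0.49²)·0.5] / (σ√T) = (-0.0408 + 0.0785) / 0.3465 = 0.1088 which rounds to 0.11
d₂ = 0.1088 − 0.3465 = -0.2377 which rounds to -0.24
Pr(exercise) under Q = N(d₂) = 0.4052

0.4052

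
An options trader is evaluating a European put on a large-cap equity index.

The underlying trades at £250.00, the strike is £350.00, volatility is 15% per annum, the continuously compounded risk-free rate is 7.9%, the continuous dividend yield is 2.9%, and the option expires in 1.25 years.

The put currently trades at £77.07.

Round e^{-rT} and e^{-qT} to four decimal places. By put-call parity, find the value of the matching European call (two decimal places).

£1.07

exp(−qT) = exp(−0.029·1.25) = 0.9644;  exp(−rT) = exp(−0.079·1.25) = 0.9060
Put-call parity: C − P = S·e^(−qT) − K·e^(−rT) = 250·0.9644 − 350·0.9060 = 241.1000 − 317.1000 = -76.0000
C = P + (C − P) = 77.07 + (-76.0000) = 1.0700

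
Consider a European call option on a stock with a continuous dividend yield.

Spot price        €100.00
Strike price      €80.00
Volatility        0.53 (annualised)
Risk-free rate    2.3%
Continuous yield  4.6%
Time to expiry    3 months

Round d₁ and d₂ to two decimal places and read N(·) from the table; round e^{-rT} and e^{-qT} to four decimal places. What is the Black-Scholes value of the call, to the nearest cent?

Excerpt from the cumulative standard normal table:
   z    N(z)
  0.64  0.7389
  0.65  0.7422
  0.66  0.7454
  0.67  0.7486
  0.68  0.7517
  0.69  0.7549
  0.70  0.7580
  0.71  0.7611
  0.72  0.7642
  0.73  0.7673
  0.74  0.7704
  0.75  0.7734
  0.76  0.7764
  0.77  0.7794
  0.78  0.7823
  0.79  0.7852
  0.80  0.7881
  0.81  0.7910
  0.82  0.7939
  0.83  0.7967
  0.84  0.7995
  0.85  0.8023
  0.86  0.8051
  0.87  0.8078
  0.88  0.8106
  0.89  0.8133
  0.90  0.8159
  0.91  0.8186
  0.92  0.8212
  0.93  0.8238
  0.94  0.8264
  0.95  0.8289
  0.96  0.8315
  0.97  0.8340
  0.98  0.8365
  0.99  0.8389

σ√T = 0.53 × 0.5000 = 0.2650
d₁ = [ln(100/80) + (0.023 − 0.046 + ½·0.53²)·0.25] / (σ√T) = (0.2231 + 0.0294) / 0.2650 = 0.9529 → 0.95
d₂ = 0.9529 − 0.2650 = 0.6879 → 0.69
e^(−qT) = e^(−0.046·0.25) = 0.9886;  e^(−rT) = e^(−0.023·0.25) = 0.9943
C = 100·0.9886·N(0.95) − 80·0.9943·N(0.69) = 100·0.9886·0.8289 − 80·0.9943·0.7549 = 81.9451 − 60.0478 = 21.8973

€21.90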